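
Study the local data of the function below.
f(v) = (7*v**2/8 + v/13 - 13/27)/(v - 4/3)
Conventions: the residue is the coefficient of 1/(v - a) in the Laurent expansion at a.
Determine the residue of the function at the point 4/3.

At the order-1 pole 4/3 set g(v) = (v - (4/3))*f(v) = 7*v**2/8 + v/13 - 13/27.
Simple pole: residue = g(a) at a = 4/3, which is 413/351.

The residue is 413/351.


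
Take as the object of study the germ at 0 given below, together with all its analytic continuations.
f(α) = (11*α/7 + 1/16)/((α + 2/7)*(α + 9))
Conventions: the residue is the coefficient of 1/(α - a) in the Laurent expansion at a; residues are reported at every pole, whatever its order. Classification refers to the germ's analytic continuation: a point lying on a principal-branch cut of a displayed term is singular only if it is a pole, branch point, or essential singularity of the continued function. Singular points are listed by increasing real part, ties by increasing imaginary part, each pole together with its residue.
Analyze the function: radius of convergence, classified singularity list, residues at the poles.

Radius of convergence at 0: 2/7.
At -9: a pole of order 1; residue 1577/976.
At -2/7: a pole of order 1; residue -303/6832.

Denominator factor (α + 2/7): pole of order 1 at -2/7, modulus 2/7.
Denominator factor (α + 9): pole of order 1 at -9, modulus 9.
The radius of convergence is the smallest modulus among the singular points: 2/7.
At the order-1 pole -9 set g(α) = (α - (-9))*f(α) = (11*α/7 + 1/16)/(α + 2/7).
Simple pole: residue = g(a) at a = -9, which is 1577/976.
At the order-1 pole -2/7 set g(α) = (α - (-2/7))*f(α) = (11*α/7 + 1/16)/(α + 9).
Simple pole: residue = g(a) at a = -2/7, which is -303/6832.
List the singular points by increasing real part (a conjugate pair: the negative imaginary part first).


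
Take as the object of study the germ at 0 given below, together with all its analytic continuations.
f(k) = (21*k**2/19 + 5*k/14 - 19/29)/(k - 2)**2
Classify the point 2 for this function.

The point is a pole of order 2.

The denominator factor k - 2 vanishes at 2 and appears to the power 2; the numerator there equals 17280/3857, nonzero, and no other factor vanishes.
Hence a pole whose order is the multiplicity, 2.


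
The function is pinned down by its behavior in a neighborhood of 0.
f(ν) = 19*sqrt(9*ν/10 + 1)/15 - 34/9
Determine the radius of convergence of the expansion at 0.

The radius of convergence is 10/9.

Branch term (19/15)*sqrt(1 - ν/(-10/9)): its argument vanishes at ν = -10/9, a square-root branch point, modulus 10/9.
The radius of convergence is the smallest modulus among the singular points: 10/9.


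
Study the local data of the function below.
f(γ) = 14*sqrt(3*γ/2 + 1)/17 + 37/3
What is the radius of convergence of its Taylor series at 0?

Branch term (14/17)*sqrt(1 - γ/(-2/3)): its argument vanishes at γ = -2/3, a square-root branch point, modulus 2/3.
The radius of convergence is the smallest modulus among the singular points: 2/3.

The radius of convergence is 2/3.


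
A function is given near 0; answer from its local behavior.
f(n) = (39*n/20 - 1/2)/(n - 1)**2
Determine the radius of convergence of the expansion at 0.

The radius of convergence is 1.

Denominator factor (n - 1)^2: pole of order 2 at 1, modulus 1.
The radius of convergence is the smallest modulus among the singular points: 1.


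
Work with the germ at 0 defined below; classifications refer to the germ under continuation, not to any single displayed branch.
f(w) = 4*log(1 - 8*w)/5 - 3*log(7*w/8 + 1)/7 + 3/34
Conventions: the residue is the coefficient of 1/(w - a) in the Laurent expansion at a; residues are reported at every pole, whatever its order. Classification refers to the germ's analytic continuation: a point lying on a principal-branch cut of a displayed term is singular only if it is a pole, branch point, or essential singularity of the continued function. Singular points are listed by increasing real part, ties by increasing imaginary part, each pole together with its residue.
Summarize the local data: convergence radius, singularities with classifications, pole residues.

Branch term (4/5)*log(1 - w/(1/8)): its argument vanishes at w = 1/8, a logarithmic branch point, modulus 1/8.
Branch term (-3/7)*log(1 - w/(-8/7)): its argument vanishes at w = -8/7, a logarithmic branch point, modulus 8/7.
The radius of convergence is the smallest modulus among the singular points: 1/8.
List the singular points by increasing real part (a conjugate pair: the negative imaginary part first).

Radius of convergence at 0: 1/8.
At -8/7: a logarithmic branch point.
At 1/8: a logarithmic branch point.


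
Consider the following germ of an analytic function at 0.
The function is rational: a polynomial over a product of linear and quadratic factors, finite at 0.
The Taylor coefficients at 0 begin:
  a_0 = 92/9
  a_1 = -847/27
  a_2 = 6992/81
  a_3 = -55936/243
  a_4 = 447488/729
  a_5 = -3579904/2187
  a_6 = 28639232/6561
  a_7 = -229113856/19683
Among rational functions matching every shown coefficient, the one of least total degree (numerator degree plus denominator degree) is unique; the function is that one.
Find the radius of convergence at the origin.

The radius of convergence is 3/8.

No rational of total degree below 3 reproduces all 8 coefficients; solving the [2/1] Pade equations on them gives f(ρ) = (ρ**2 - 37*ρ/24 + 23/6)/(ρ + 3/8), whose expansion matches every shown term.
Denominator factor (ρ + 3/8): pole of order 1 at -3/8, modulus 3/8.
The radius of convergence is the smallest modulus among the singular points: 3/8.


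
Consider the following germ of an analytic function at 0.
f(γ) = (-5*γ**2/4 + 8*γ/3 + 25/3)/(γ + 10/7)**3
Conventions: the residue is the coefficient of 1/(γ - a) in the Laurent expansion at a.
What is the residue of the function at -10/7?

The residue is -5/4.

At the order-3 pole -10/7 set g(γ) = (γ - (-10/7))^3*f(γ) = -5*γ**2/4 + 8*γ/3 + 25/3.
Order-3 pole: residue = g''(a)/2; g''(-10/7) = -5/2, so the residue is -5/4.


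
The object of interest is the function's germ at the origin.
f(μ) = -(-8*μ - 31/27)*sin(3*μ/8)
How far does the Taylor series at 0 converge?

The radius of convergence is infinite.

The factor -sin(3*μ/8) is entire and contributes no finite singular point.
The polynomial part has no poles.
No finite singular points: the Taylor series at 0 converges everywhere.


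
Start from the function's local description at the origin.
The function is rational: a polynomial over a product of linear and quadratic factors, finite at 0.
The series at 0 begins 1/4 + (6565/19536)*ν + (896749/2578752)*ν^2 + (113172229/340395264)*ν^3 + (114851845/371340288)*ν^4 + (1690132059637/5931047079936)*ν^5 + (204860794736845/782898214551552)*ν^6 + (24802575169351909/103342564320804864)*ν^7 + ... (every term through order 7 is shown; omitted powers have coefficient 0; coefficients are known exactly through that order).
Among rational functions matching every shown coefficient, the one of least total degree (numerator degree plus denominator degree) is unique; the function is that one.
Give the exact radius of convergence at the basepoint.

The radius of convergence is 12/11.

No rational of total degree below 4 reproduces all 8 coefficients; solving the [1/3] Pade equations on them gives f(ν) = (16*ν/37 - 11/3)/((ν - 11/3)**2*(ν - 12/11)), whose expansion matches every shown term.
Denominator factor (ν - 11/3)^2: pole of order 2 at 11/3, modulus 11/3.
Denominator factor (ν - 12/11): pole of order 1 at 12/11, modulus 12/11.
The radius of convergence is the smallest modulus among the singular points: 12/11.


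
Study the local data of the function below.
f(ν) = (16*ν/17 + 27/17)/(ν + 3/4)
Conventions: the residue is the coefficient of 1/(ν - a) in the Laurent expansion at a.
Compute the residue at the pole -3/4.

At the order-1 pole -3/4 set g(ν) = (ν - (-3/4))*f(ν) = 16*ν/17 + 27/17.
Simple pole: residue = g(a) at a = -3/4, which is 15/17.

The residue is 15/17.


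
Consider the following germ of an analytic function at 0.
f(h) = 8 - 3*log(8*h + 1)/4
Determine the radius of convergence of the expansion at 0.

The radius of convergence is 1/8.

Branch term (-3/4)*log(1 - h/(-1/8)): its argument vanishes at h = -1/8, a logarithmic branch point, modulus 1/8.
The radius of convergence is the smallest modulus among the singular points: 1/8.


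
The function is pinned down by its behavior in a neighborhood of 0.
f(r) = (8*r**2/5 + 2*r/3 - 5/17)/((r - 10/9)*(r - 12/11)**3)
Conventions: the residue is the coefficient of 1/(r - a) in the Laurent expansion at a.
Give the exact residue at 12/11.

The residue is -39949965/136.

At the order-3 pole 12/11 set g(r) = (r - (12/11))^3*f(r) = (8*r**2/5 + 2*r/3 - 5/17)/(r - 10/9).
Order-3 pole: residue = g''(a)/2; g''(12/11) = -39949965/68, so the residue is -39949965/136.


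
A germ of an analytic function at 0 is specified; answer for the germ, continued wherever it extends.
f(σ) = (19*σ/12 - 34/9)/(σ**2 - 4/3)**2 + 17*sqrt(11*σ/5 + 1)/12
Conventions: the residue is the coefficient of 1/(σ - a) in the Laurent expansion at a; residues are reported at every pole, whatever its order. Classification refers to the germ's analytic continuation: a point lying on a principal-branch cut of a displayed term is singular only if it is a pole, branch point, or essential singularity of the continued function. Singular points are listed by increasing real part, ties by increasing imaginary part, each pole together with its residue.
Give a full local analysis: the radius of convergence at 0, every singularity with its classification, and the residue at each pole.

Denominator factor (σ**2 - 4/3)^2: discriminant 16/3, real irrational roots (2/3)*sqrt(3) and -(2/3)*sqrt(3); poles of order 2, moduli (2/3)*sqrt(3) and (2/3)*sqrt(3).
Branch term (17/12)*sqrt(1 - σ/(-5/11)): its argument vanishes at σ = -5/11, a square-root branch point, modulus 5/11.
The radius of convergence is the smallest modulus among the singular points: 5/11.
The branch term is analytic at -(2/3)*sqrt(3) and contributes nothing to the residue; only the rational part matters.
The factor σ**2 - 4/3 splits as (σ - a)(σ - a') with a = -(2/3)*sqrt(3), a' = (2/3)*sqrt(3). At the order-2 pole a set g(σ) = (σ - a)^2*(rational part) = [19*σ/12 - 34/9] / (σ - a')^2.
Order-2 pole: residue = g'(a); g'(-(2/3)*sqrt(3)) = -(17/48)*sqrt(3), so the residue is -(17/48)*sqrt(3).
The branch term is analytic at (2/3)*sqrt(3) and contributes nothing to the residue; only the rational part matters.
The factor σ**2 - 4/3 splits as (σ - a)(σ - a') with a = (2/3)*sqrt(3), a' = -(2/3)*sqrt(3). At the order-2 pole a set g(σ) = (σ - a)^2*(rational part) = [19*σ/12 - 34/9] / (σ - a')^2.
Order-2 pole: residue = g'(a); g'((2/3)*sqrt(3)) = (17/48)*sqrt(3), so the residue is (17/48)*sqrt(3).
List the singular points by increasing real part (a conjugate pair: the negative imaginary part first).

Radius of convergence at 0: 5/11.
At -(2/3)*sqrt(3): a pole of order 2; residue -(17/48)*sqrt(3).
At -5/11: an algebraic (square-root) branch point.
At (2/3)*sqrt(3): a pole of order 2; residue (17/48)*sqrt(3).


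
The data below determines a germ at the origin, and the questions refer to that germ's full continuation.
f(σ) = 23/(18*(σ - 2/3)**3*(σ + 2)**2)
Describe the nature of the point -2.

The denominator factor σ + 2 vanishes at -2 and appears to the power 2; the numerator there equals 23/18, nonzero, and no other factor vanishes.
Hence a pole whose order is the multiplicity, 2.

The point is a pole of order 2.


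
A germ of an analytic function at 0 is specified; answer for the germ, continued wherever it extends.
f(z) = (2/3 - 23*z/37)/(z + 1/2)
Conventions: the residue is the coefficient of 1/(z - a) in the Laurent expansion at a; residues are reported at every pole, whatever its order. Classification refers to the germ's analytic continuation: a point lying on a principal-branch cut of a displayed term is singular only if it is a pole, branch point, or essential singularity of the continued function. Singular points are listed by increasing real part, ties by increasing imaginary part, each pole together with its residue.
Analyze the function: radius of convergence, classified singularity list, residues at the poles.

Denominator factor (z + 1/2): pole of order 1 at -1/2, modulus 1/2.
The radius of convergence is the smallest modulus among the singular points: 1/2.
At the order-1 pole -1/2 set g(z) = (z - (-1/2))*f(z) = 2/3 - 23*z/37.
Simple pole: residue = g(a) at a = -1/2, which is 217/222.

Radius of convergence at 0: 1/2.
At -1/2: a pole of order 1; residue 217/222.


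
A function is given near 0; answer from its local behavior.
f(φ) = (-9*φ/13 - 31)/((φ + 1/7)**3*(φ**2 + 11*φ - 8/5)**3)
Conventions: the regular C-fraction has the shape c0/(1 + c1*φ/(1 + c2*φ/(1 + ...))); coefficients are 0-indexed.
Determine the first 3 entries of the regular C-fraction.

Taylor coefficients (expand at 0): a_0 = 1329125/512, a_1 = -48748875/53248, a_2 = 80911170375/212992.
c0 = a_0 = 1329125/512. Peel one level at a time: if S = 1 + c*φ/S' with S'(0) = 1, then c is the φ-coefficient of S and S' = c*φ/(S - 1).
S_1 = c0/f = 1 + (1137/3224)*φ + (-1519742877/10394176)*φ^2 + ...; c1 = 1137/3224.
S_2 = c1*φ/(S_1 - 1) = 1 + (506580959/1221896)*φ + ...; c2 = 506580959/1221896.

The regular C-fraction coefficients are [1329125/512, 1137/3224, 506580959/1221896].


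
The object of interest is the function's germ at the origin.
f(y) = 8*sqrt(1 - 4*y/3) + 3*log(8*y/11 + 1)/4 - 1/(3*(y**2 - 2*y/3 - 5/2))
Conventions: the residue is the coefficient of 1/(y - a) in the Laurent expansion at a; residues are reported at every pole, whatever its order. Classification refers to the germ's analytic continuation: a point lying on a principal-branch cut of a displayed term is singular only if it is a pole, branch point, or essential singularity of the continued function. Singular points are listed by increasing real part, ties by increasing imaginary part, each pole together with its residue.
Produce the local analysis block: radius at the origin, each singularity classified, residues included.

Denominator factor (y**2 - 2*y/3 - 5/2): discriminant 94/9, real irrational roots 1/3 + (1/6)*sqrt(94) and 1/3 - (1/6)*sqrt(94); poles of order 1, moduli 1/3 + (1/6)*sqrt(94) and -1/3 + (1/6)*sqrt(94).
Branch term (3/4)*log(1 - y/(-11/8)): its argument vanishes at y = -11/8, a logarithmic branch point, modulus 11/8.
Branch term (8)*sqrt(1 - y/(3/4)): its argument vanishes at y = 3/4, a square-root branch point, modulus 3/4.
The radius of convergence is the smallest modulus among the singular points: 3/4.
The branch terms are analytic at 1/3 - (1/6)*sqrt(94) and contribute nothing to the residue; only the rational part matters.
The factor y**2 - 2*y/3 - 5/2 splits as (y - a)(y - a') with a = 1/3 - (1/6)*sqrt(94), a' = 1/3 + (1/6)*sqrt(94). At the order-1 pole a set g(y) = (y - a)*(rational part) = [-1/3] / (y - a').
Simple pole: residue = g(a) at a = 1/3 - (1/6)*sqrt(94), which is (1/94)*sqrt(94).
The branch terms are analytic at 1/3 + (1/6)*sqrt(94) and contribute nothing to the residue; only the rational part matters.
The factor y**2 - 2*y/3 - 5/2 splits as (y - a)(y - a') with a = 1/3 + (1/6)*sqrt(94), a' = 1/3 - (1/6)*sqrt(94). At the order-1 pole a set g(y) = (y - a)*(rational part) = [-1/3] / (y - a').
Simple pole: residue = g(a) at a = 1/3 + (1/6)*sqrt(94), which is -(1/94)*sqrt(94).
List the singular points by increasing real part (a conjugate pair: the negative imaginary part first).

Radius of convergence at 0: 3/4.
At -11/8: a logarithmic branch point.
At 1/3 - (1/6)*sqrt(94): a pole of order 1; residue (1/94)*sqrt(94).
At 3/4: an algebraic (square-root) branch point.
At 1/3 + (1/6)*sqrt(94): a pole of order 1; residue -(1/94)*sqrt(94).


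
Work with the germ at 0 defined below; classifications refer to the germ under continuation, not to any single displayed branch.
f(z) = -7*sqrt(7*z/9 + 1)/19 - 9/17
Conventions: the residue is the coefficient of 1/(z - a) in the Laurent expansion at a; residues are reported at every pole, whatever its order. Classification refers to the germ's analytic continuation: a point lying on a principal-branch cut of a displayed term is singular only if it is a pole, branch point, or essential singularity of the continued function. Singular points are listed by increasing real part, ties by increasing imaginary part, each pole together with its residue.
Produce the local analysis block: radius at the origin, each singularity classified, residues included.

Radius of convergence at 0: 9/7.
At -9/7: an algebraic (square-root) branch point.

Branch term (-7/19)*sqrt(1 - z/(-9/7)): its argument vanishes at z = -9/7, a square-root branch point, modulus 9/7.
The radius of convergence is the smallest modulus among the singular points: 9/7.


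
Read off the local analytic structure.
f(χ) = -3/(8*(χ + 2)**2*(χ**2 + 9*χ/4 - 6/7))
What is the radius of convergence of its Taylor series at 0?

Denominator factor (χ + 2)^2: pole of order 2 at -2, modulus 2.
Denominator factor (χ**2 + 9*χ/4 - 6/7): discriminant 951/112, real irrational roots -9/8 + (1/56)*sqrt(6657) and -9/8 - (1/56)*sqrt(6657); poles of order 1, moduli -9/8 + (1/56)*sqrt(6657) and 9/8 + (1/56)*sqrt(6657).
The radius of convergence is the smallest modulus among the singular points: -9/8 + (1/56)*sqrt(6657).

The radius of convergence is -9/8 + (1/56)*sqrt(6657).


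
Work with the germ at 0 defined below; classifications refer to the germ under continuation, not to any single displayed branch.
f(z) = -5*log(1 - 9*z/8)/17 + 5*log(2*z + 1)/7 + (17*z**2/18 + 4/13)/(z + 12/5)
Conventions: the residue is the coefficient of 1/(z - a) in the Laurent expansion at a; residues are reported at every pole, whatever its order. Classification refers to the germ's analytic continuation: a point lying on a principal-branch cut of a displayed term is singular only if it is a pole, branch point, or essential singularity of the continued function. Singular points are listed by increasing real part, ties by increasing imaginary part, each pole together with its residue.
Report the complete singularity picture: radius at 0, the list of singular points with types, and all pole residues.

Radius of convergence at 0: 1/2.
At -12/5: a pole of order 1; residue 1868/325.
At -1/2: a logarithmic branch point.
At 8/9: a logarithmic branch point.

Denominator factor (z + 12/5): pole of order 1 at -12/5, modulus 12/5.
Branch term (5/7)*log(1 - z/(-1/2)): its argument vanishes at z = -1/2, a logarithmic branch point, modulus 1/2.
Branch term (-5/17)*log(1 - z/(8/9)): its argument vanishes at z = 8/9, a logarithmic branch point, modulus 8/9.
The radius of convergence is the smallest modulus among the singular points: 1/2.
The branch terms are analytic at -12/5 and contribute nothing to the residue; only the rational part matters.
At the order-1 pole -12/5 set g(z) = (z - (-12/5))*(rational part) = 17*z**2/18 + 4/13.
Simple pole: residue = g(a) at a = -12/5, which is 1868/325.
List the singular points by increasing real part (a conjugate pair: the negative imaginary part first).


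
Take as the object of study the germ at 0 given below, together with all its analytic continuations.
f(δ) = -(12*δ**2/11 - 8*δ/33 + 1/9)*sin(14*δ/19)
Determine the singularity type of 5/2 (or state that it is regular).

The point is a regular point.

There is no denominator, hence no pole anywhere.
The factor -sin(14*δ/19) is entire.
So the germ continues analytically to 5/2.


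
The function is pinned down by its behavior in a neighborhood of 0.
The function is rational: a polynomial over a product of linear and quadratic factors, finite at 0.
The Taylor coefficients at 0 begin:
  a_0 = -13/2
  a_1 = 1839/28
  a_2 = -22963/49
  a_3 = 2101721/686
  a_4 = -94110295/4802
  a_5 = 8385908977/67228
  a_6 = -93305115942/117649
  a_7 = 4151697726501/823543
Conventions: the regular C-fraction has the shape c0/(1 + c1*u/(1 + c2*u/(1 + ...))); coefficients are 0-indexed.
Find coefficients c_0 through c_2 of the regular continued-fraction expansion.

The regular C-fraction coefficients are [-13/2, 1839/182, -141967/47814].

Taylor coefficients (read off): a_0 = -13/2, a_1 = 1839/28, a_2 = -22963/49.
c0 = a_0 = -13/2. Peel one level at a time: if S = 1 + c*u/S' with S'(0) = 1, then c is the u-coefficient of S and S' = c*u/(S - 1).
S_1 = c0/f = 1 + (1839/182)*u + (20281/676)*u^2 + ...; c1 = 1839/182.
S_2 = c1*u/(S_1 - 1) = 1 + (-141967/47814)*u + ...; c2 = -141967/47814.


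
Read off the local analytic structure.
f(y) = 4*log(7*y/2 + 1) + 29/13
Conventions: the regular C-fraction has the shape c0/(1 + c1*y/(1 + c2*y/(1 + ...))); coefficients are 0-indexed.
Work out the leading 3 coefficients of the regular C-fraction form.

The regular C-fraction coefficients are [29/13, -182/29, 931/116].

Taylor coefficients (expand at 0): a_0 = 29/13, a_1 = 14, a_2 = -49/2.
c0 = a_0 = 29/13. Peel one level at a time: if S = 1 + c*y/S' with S'(0) = 1, then c is the y-coefficient of S and S' = c*y/(S - 1).
S_1 = c0/f = 1 + (-182/29)*y + (84721/1682)*y^2 + ...; c1 = -182/29.
S_2 = c1*y/(S_1 - 1) = 1 + (931/116)*y + ...; c2 = 931/116.


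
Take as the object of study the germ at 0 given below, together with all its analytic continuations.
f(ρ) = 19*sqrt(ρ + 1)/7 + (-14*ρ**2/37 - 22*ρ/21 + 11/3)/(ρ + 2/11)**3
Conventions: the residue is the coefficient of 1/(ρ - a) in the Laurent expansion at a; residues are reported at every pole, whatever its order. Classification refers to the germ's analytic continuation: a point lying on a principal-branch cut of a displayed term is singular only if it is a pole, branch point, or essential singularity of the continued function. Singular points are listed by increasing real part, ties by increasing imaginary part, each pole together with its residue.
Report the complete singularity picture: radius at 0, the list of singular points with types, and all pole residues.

Radius of convergence at 0: 2/11.
At -1: an algebraic (square-root) branch point.
At -2/11: a pole of order 3; residue -14/37.

Denominator factor (ρ + 2/11)^3: pole of order 3 at -2/11, modulus 2/11.
Branch term (19/7)*sqrt(1 - ρ/(-1)): its argument vanishes at ρ = -1, a square-root branch point, modulus 1.
The radius of convergence is the smallest modulus among the singular points: 2/11.
The branch term is analytic at -2/11 and contributes nothing to the residue; only the rational part matters.
At the order-3 pole -2/11 set g(ρ) = (ρ - (-2/11))^3*(rational part) = -14*ρ**2/37 - 22*ρ/21 + 11/3.
Order-3 pole: residue = g''(a)/2; g''(-2/11) = -28/37, so the residue is -14/37.
List the singular points by increasing real part (a conjugate pair: the negative imaginary part first).


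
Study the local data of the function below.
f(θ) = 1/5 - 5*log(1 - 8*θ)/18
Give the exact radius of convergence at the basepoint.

The radius of convergence is 1/8.

Branch term (-5/18)*log(1 - θ/(1/8)): its argument vanishes at θ = 1/8, a logarithmic branch point, modulus 1/8.
The radius of convergence is the smallest modulus among the singular points: 1/8.


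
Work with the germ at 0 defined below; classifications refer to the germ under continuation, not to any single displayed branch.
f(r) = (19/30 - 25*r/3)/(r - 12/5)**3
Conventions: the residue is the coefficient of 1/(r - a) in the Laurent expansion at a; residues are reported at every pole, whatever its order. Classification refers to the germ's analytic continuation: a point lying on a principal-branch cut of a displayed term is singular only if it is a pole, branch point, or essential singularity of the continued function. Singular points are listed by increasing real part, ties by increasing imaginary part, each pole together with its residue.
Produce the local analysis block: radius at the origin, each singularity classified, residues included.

Radius of convergence at 0: 12/5.
At 12/5: a pole of order 3; residue 0.

Denominator factor (r - 12/5)^3: pole of order 3 at 12/5, modulus 12/5.
The radius of convergence is the smallest modulus among the singular points: 12/5.
At the order-3 pole 12/5 set g(r) = (r - (12/5))^3*f(r) = 19/30 - 25*r/3.
Order-3 pole: residue = g''(a)/2; g''(12/5) = 0, so the residue is 0.


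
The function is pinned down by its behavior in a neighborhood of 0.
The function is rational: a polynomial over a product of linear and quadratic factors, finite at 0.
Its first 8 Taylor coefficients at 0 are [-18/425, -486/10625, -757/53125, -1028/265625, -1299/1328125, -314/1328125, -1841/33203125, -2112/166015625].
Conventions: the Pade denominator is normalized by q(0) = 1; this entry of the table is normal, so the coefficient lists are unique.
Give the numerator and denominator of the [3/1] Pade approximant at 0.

Taylor coefficients needed (read off): a_0 = -18/425, a_1 = -486/10625, a_2 = -757/53125, a_3 = -1028/265625, a_4 = -1299/1328125.
Write the denominator as Q(χ) = 1 + q1*χ. Requiring Q*f - P = O(χ^5) with deg P <= 3 kills the coefficients of χ^4..χ^4 in Q*f:
  χ^4: a_4 + q1*a_3 = 0, i.e. -1299/1328125 + (-1028/265625)*q1 = 0.
Solving this linear system: q1 = -1299/5140.
The numerator is Q*f truncated at degree 3: P0 = a_0 = -18/425; P1 = a_1 + q1*a_0 = -191349/5461250; P2 = a_2 + q1*a_1 = -73441/27306250; P3 = a_3 + q1*a_2 = -73441/273062500.

The Pade approximant has numerator coefficients [-18/425, -191349/5461250, -73441/27306250, -73441/273062500]; denominator coefficients [1, -1299/5140].


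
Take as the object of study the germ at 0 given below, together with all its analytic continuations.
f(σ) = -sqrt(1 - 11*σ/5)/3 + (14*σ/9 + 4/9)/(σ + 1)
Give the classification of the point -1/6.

The point is a regular point.

Denominator factors: σ + 1 = 5/6 at σ = -1/6 — none vanishes.
Branch term sqrt(1 - σ/(5/11)): argument at -1/6 is 41/30, nonzero, so -1/6 is not its branch point (a point on a principal cut is still regular for the continued germ).
So the germ continues analytically to -1/6.


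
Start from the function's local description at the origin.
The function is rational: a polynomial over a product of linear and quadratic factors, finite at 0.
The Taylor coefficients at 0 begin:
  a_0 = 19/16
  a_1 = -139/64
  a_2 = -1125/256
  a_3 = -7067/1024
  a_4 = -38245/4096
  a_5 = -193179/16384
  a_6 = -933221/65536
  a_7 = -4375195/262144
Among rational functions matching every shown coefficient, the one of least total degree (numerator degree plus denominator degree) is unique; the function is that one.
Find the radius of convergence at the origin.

The radius of convergence is 1.

No rational of total degree below 4 reproduces all 8 coefficients; solving the [1/3] Pade equations on them gives f(ξ) = (19/4 - 17*ξ)/((ξ - 1)**2*(ξ + 4)), whose expansion matches every shown term.
Denominator factor (ξ - 1)^2: pole of order 2 at 1, modulus 1.
Denominator factor (ξ + 4): pole of order 1 at -4, modulus 4.
The radius of convergence is the smallest modulus among the singular points: 1.


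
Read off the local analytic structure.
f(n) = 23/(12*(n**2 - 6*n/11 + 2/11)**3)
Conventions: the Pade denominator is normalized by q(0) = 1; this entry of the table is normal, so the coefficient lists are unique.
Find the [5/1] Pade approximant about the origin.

Taylor coefficients needed (expand at 0): a_0 = 30613/96, a_1 = 91839/32, a_2 = 765325/64, a_3 = 91839/4, a_4 = -1806167/64, a_5 = -22133199/64, a_6 = -431857591/384.
Write the denominator as Q(n) = 1 + q1*n. Requiring Q*f - P = O(n^7) with deg P <= 5 kills the coefficients of n^6..n^6 in Q*f:
  n^6: a_6 + q1*a_5 = 0, i.e. -431857591/384 + (-22133199/64)*q1 = 0.
Solving this linear system: q1 = -14107/4338.
The numerator is Q*f truncated at degree 5: P0 = a_0 = 30613/96; P1 = a_1 + q1*a_0 = 763335155/416448; P2 = a_2 + q1*a_1 = 1898006/723; P3 = a_3 + q1*a_2 = -4422078463/277632; P4 = a_4 + q1*a_3 = -4760719469/46272; P5 = a_5 + q1*a_4 = -70534219393/277632.

The Pade approximant has numerator coefficients [30613/96, 763335155/416448, 1898006/723, -4422078463/277632, -4760719469/46272, -70534219393/277632]; denominator coefficients [1, -14107/4338].


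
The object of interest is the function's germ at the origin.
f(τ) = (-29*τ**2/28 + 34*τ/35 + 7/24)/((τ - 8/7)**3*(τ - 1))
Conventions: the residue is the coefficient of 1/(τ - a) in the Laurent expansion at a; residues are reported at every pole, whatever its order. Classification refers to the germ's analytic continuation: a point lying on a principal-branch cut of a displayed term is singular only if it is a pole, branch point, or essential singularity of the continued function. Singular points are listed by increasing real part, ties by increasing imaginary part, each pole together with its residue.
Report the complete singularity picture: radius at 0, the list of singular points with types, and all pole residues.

Radius of convergence at 0: 1.
At 1: a pole of order 1; residue -9359/120.
At 8/7: a pole of order 3; residue 9359/120.

Denominator factor (τ - 8/7)^3: pole of order 3 at 8/7, modulus 8/7.
Denominator factor (τ - 1): pole of order 1 at 1, modulus 1.
The radius of convergence is the smallest modulus among the singular points: 1.
At the order-1 pole 1 set g(τ) = (τ - (1))*f(τ) = (-29*τ**2/28 + 34*τ/35 + 7/24)/(τ - 8/7)**3.
Simple pole: residue = g(a) at a = 1, which is -9359/120.
At the order-3 pole 8/7 set g(τ) = (τ - (8/7))^3*f(τ) = (-29*τ**2/28 + 34*τ/35 + 7/24)/(τ - 1).
Order-3 pole: residue = g''(a)/2; g''(8/7) = 9359/60, so the residue is 9359/120.
List the singular points by increasing real part (a conjugate pair: the negative imaginary part first).


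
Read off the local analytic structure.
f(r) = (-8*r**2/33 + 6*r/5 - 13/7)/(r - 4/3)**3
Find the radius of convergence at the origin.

Denominator factor (r - 4/3)^3: pole of order 3 at 4/3, modulus 4/3.
The radius of convergence is the smallest modulus among the singular points: 4/3.

The radius of convergence is 4/3.


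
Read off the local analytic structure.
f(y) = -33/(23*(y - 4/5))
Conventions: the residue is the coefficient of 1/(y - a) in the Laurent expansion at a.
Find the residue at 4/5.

The residue is -33/23.

At the order-1 pole 4/5 set g(y) = (y - (4/5))*f(y) = -33/23.
Simple pole: residue = g(a) at a = 4/5, which is -33/23.


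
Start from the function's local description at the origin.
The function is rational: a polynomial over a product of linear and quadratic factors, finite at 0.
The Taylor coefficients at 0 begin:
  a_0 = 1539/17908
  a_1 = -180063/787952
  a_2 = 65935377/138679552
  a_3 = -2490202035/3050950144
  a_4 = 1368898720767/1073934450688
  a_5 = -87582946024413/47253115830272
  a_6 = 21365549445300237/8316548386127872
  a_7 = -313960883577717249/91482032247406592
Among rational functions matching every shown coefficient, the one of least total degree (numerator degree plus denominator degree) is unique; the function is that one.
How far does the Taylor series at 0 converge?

The radius of convergence is 11/12.

No rational of total degree below 6 reproduces all 8 coefficients; solving the [0/6] Pade equations on them gives f(α) = 19/(37*(α + 11/12)**2*(α**2 - 7*α/11 - 8/3)**2), whose expansion matches every shown term.
Denominator factor (α + 11/12)^2: pole of order 2 at -11/12, modulus 11/12.
Denominator factor (α**2 - 7*α/11 - 8/3)^2: discriminant 4019/363, real irrational roots 7/22 + (1/66)*sqrt(12057) and 7/22 - (1/66)*sqrt(12057); poles of order 2, moduli 7/22 + (1/66)*sqrt(12057) and -7/22 + (1/66)*sqrt(12057).
The radius of convergence is the smallest modulus among the singular points: 11/12.


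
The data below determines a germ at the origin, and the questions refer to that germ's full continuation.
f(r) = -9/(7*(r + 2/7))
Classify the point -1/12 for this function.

Denominator factors: r + 2/7 = 17/84 at r = -1/12 — none vanishes.
So the germ continues analytically to -1/12.

The point is a regular point.


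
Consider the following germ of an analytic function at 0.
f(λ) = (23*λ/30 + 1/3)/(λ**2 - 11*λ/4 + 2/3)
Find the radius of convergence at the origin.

Denominator factor (λ**2 - 11*λ/4 + 2/3): discriminant 235/48, real irrational roots 11/8 + (1/24)*sqrt(705) and 11/8 - (1/24)*sqrt(705); poles of order 1, moduli 11/8 + (1/24)*sqrt(705) and 11/8 - (1/24)*sqrt(705).
The radius of convergence is the smallest modulus among the singular points: 11/8 - (1/24)*sqrt(705).

The radius of convergence is 11/8 - (1/24)*sqrt(705).


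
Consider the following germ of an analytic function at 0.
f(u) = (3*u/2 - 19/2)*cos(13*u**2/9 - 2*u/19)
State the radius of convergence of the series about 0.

The radius of convergence is infinite.

The factor cos(13*u**2/9 - 2*u/19) is entire and contributes no finite singular point.
The polynomial part has no poles.
No finite singular points: the Taylor series at 0 converges everywhere.


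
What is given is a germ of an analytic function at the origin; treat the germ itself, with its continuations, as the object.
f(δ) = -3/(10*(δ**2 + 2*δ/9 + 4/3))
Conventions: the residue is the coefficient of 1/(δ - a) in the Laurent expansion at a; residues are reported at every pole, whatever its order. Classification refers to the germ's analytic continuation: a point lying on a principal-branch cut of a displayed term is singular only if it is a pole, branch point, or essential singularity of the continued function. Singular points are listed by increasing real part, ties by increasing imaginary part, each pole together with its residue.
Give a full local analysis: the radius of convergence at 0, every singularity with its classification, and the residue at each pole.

Radius of convergence at 0: (2/3)*sqrt(3).
At (-1/9) - ((1/9)*sqrt(107))*i: a pole of order 1; residue -((27/2140)*sqrt(107))*i.
At (-1/9) + ((1/9)*sqrt(107))*i: a pole of order 1; residue ((27/2140)*sqrt(107))*i.

Denominator factor (δ**2 + 2*δ/9 + 4/3): discriminant -428/81, complex-conjugate roots (-1/9) + ((1/9)*sqrt(107))*i and (-1/9) - ((1/9)*sqrt(107))*i; poles of order 1, moduli (2/3)*sqrt(3) and (2/3)*sqrt(3).
The radius of convergence is the smallest modulus among the singular points: (2/3)*sqrt(3).
The factor δ**2 + 2*δ/9 + 4/3 splits as (δ - a)(δ - a') with a = (-1/9) - ((1/9)*sqrt(107))*i, a' = (-1/9) + ((1/9)*sqrt(107))*i. At the order-1 pole a set g(δ) = (δ - a)*f(δ) = [-3/10] / (δ - a').
Simple pole: residue = g(a) at a = (-1/9) - ((1/9)*sqrt(107))*i, which is -((27/2140)*sqrt(107))*i.
The factor δ**2 + 2*δ/9 + 4/3 splits as (δ - a)(δ - a') with a = (-1/9) + ((1/9)*sqrt(107))*i, a' = (-1/9) - ((1/9)*sqrt(107))*i. At the order-1 pole a set g(δ) = (δ - a)*f(δ) = [-3/10] / (δ - a').
Simple pole: residue = g(a) at a = (-1/9) + ((1/9)*sqrt(107))*i, which is ((27/2140)*sqrt(107))*i.
List the singular points by increasing real part (a conjugate pair: the negative imaginary part first).


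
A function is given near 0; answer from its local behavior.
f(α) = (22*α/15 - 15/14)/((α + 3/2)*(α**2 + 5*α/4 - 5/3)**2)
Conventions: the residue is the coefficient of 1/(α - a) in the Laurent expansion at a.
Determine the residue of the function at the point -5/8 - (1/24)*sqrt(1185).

The factor α**2 + 5*α/4 - 5/3 splits as (α - a)(α - a') with a = -5/8 - (1/24)*sqrt(1185), a' = -5/8 + (1/24)*sqrt(1185). At the order-2 pole a set g(α) = (α - a)^2*f(α) = [(22*α/15 - 15/14)/(α + 3/2)] / (α - a')^2.
Order-2 pole: residue = g'(a); g'(-5/8 - (1/24)*sqrt(1185)) = 32976/33635 + (3964144/149940025)*sqrt(1185), so the residue is 32976/33635 + (3964144/149940025)*sqrt(1185).

The residue is 32976/33635 + (3964144/149940025)*sqrt(1185).


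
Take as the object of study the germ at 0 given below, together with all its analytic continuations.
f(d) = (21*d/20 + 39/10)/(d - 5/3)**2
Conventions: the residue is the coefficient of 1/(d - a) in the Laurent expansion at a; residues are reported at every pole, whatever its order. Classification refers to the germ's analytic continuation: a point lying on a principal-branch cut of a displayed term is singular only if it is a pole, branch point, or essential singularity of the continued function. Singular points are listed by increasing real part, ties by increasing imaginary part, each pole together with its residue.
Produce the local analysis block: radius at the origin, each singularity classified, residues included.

Denominator factor (d - 5/3)^2: pole of order 2 at 5/3, modulus 5/3.
The radius of convergence is the smallest modulus among the singular points: 5/3.
At the order-2 pole 5/3 set g(d) = (d - (5/3))^2*f(d) = 21*d/20 + 39/10.
Order-2 pole: residue = g'(a); g'(5/3) = 21/20, so the residue is 21/20.

Radius of convergence at 0: 5/3.
At 5/3: a pole of order 2; residue 21/20.


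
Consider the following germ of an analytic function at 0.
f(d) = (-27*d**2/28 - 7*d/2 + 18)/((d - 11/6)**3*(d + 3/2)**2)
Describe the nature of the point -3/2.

The point is a pole of order 2.

The denominator factor d + 3/2 vanishes at -3/2 and appears to the power 2; the numerator there equals 2361/112, nonzero, and no other factor vanishes.
Hence a pole whose order is the multiplicity, 2.


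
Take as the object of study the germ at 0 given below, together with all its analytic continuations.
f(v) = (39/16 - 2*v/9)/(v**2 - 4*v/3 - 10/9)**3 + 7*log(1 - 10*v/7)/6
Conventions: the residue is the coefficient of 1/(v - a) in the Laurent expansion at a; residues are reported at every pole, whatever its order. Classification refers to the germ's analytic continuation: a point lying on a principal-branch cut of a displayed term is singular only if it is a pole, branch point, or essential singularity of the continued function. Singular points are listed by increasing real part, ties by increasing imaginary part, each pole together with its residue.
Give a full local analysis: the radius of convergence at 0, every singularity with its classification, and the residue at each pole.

Radius of convergence at 0: -2/3 + (1/3)*sqrt(14).
At 2/3 - (1/3)*sqrt(14): a pole of order 3; residue -(26703/702464)*sqrt(14).
At 7/10: a logarithmic branch point.
At 2/3 + (1/3)*sqrt(14): a pole of order 3; residue (26703/702464)*sqrt(14).

Denominator factor (v**2 - 4*v/3 - 10/9)^3: discriminant 56/9, real irrational roots 2/3 + (1/3)*sqrt(14) and 2/3 - (1/3)*sqrt(14); poles of order 3, moduli 2/3 + (1/3)*sqrt(14) and -2/3 + (1/3)*sqrt(14).
Branch term (7/6)*log(1 - v/(7/10)): its argument vanishes at v = 7/10, a logarithmic branch point, modulus 7/10.
The radius of convergence is the smallest modulus among the singular points: -2/3 + (1/3)*sqrt(14).
The branch term is analytic at 2/3 - (1/3)*sqrt(14) and contributes nothing to the residue; only the rational part matters.
The factor v**2 - 4*v/3 - 10/9 splits as (v - a)(v - a') with a = 2/3 - (1/3)*sqrt(14), a' = 2/3 + (1/3)*sqrt(14). At the order-3 pole a set g(v) = (v - a)^3*(rational part) = [39/16 - 2*v/9] / (v - a')^3.
Order-3 pole: residue = g''(a)/2; g''(2/3 - (1/3)*sqrt(14)) = -(26703/351232)*sqrt(14), so the residue is -(26703/702464)*sqrt(14).
The branch term is analytic at 2/3 + (1/3)*sqrt(14) and contributes nothing to the residue; only the rational part matters.
The factor v**2 - 4*v/3 - 10/9 splits as (v - a)(v - a') with a = 2/3 + (1/3)*sqrt(14), a' = 2/3 - (1/3)*sqrt(14). At the order-3 pole a set g(v) = (v - a)^3*(rational part) = [39/16 - 2*v/9] / (v - a')^3.
Order-3 pole: residue = g''(a)/2; g''(2/3 + (1/3)*sqrt(14)) = (26703/351232)*sqrt(14), so the residue is (26703/702464)*sqrt(14).
List the singular points by increasing real part (a conjugate pair: the negative imaginary part first).


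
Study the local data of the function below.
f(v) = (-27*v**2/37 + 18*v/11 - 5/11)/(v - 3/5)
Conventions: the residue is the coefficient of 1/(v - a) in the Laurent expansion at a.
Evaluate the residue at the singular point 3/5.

The residue is 2692/10175.

At the order-1 pole 3/5 set g(v) = (v - (3/5))*f(v) = -27*v**2/37 + 18*v/11 - 5/11.
Simple pole: residue = g(a) at a = 3/5, which is 2692/10175.


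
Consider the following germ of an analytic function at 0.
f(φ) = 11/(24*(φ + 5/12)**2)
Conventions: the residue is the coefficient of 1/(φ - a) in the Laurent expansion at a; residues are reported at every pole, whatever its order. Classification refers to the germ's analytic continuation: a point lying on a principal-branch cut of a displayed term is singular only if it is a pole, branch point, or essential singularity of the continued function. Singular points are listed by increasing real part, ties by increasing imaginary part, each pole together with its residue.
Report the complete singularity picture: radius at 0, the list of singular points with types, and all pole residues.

Radius of convergence at 0: 5/12.
At -5/12: a pole of order 2; residue 0.

Denominator factor (φ + 5/12)^2: pole of order 2 at -5/12, modulus 5/12.
The radius of convergence is the smallest modulus among the singular points: 5/12.
At the order-2 pole -5/12 set g(φ) = (φ - (-5/12))^2*f(φ) = 11/24.
Order-2 pole: residue = g'(a); g'(-5/12) = 0, so the residue is 0.
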